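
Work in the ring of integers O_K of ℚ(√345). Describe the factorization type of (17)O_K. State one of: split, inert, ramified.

345 mod 4 = 1, hence disc K = 345 and O_K = ℤ[(1+√345)/2].
Since gcd(17, 345) = 1 the prime 17 does not ramify.
Legendre symbol by Euler's criterion: (345/17) ≡ 345^8 ≡ 16 (mod 17), i.e. (345/17) = -1.
Legendre symbol -1 ⇒ 17 is inert.

inert — (17) stays prime in O_K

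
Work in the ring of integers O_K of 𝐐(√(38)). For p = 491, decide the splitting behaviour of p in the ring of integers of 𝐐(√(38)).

d = 38 ≡ 2 (mod 4), so O_K = ℤ[√38] and disc(K) = 4d = 152.
491 ∤ 152, so 491 is unramified.
Legendre symbol by Euler's criterion: (38/491) ≡ 38^245 ≡ 1 (mod 491), i.e. (38/491) = 1.
Legendre symbol 1 ⇒ 491 is split.

split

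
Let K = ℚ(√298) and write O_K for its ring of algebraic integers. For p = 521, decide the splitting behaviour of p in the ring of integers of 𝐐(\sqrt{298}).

Since 298 ≢ 1 mod 4, the ring of integers is ℤ[√298] with discriminant 4·298 = 1192.
521 ∤ 1192, so 521 is unramified.
(298/521) = 298^260 mod 521 = 520, giving Legendre symbol -1.
Legendre symbol -1 ⇒ 521 is inert.

inert — (521) stays prime in O_K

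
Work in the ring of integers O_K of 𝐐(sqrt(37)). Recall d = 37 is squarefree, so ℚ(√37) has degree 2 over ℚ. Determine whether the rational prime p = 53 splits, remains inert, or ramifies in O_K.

split

Since 37 ≡ 1 mod 4, the ring of integers is ℤ[(1+√37)/2] with discriminant 37.
53 ∤ 37, so 53 is unramified.
(37/53) = 37^26 mod 53 = 1, giving Legendre symbol 1.
Legendre symbol 1 ⇒ 53 is split.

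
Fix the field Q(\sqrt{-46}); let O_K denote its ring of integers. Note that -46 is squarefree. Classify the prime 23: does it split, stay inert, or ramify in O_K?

ramified

-46 mod 4 = 2, hence disc K = 4·(-46) = -184 and O_K = ℤ[√-46].
Ramification test: 23 | -184. The prime 23 ramifies in K.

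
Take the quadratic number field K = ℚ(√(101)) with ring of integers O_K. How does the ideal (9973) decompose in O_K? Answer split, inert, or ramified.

101 mod 4 = 1, hence disc K = 101 and O_K = ℤ[(1+√101)/2].
9973 ∤ 101, so 9973 is unramified.
Compute (101/9973) via Euler: 101^((9973-1)/2) mod 9973 = 9972, so (101/9973) = -1.
(101/9973) = -1, so 9973 is inert.

remains prime (inert)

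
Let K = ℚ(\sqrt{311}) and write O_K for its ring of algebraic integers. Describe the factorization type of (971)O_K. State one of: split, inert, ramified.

split

Since 311 ≢ 1 mod 4, the ring of integers is ℤ[√311] with discriminant 4·311 = 1244.
Since gcd(971, 1244) = 1 the prime 971 does not ramify.
Compute (311/971) via Euler: 311^((971-1)/2) mod 971 = 1, so (311/971) = 1.
d is a quadratic residue mod p, hence 971 splits in O_K.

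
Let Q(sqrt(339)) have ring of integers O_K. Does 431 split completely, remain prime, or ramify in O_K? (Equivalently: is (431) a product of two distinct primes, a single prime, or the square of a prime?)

inert

Since 339 ≢ 1 mod 4, the ring of integers is ℤ[√339] with discriminant 4·339 = 1356.
431 ∤ 1356, so 431 is unramified.
Compute (339/431) via Euler: 339^((431-1)/2) mod 431 = 430, so (339/431) = -1.
d is a non-residue mod p, hence 431 remains inert in O_K.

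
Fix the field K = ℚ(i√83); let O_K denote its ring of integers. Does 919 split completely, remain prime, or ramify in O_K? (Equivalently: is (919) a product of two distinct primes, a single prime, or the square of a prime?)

-83 mod 4 = 1, hence disc K = -83 and O_K = ℤ[(1+√-83)/2].
919 ∤ -83, so 919 is unramified.
Legendre symbol by Euler's criterion: (-83/919) ≡ (-83)^459 ≡ 918 (mod 919), i.e. (-83/919) = -1.
(-83/919) = -1, so 919 is inert.

remains prime (inert)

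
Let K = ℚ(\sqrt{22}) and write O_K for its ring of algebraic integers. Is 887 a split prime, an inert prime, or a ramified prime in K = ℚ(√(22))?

split

Since 22 ≢ 1 mod 4, the ring of integers is ℤ[√22] with discriminant 4·22 = 88.
Since gcd(887, 88) = 1 the prime 887 does not ramify.
(22/887) = 22^443 mod 887 = 1, giving Legendre symbol 1.
(22/887) = 1, so 887 splits.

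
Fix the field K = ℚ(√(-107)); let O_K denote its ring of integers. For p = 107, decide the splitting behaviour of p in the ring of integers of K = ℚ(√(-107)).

d = -107 ≡ 1 (mod 4), so O_K = ℤ[(1+√-107)/2] and disc(K) = d = -107.
107 divides disc(K) = -107, so 107 ramifies.

p ramifies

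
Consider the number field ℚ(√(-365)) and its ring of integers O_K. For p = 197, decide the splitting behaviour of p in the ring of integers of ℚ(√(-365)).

split

Since -365 ≢ 1 mod 4, the ring of integers is ℤ[√-365] with discriminant 4·(-365) = -1460.
197 ∤ -1460, so 197 is unramified.
Compute (-365/197) via Euler: 29^((197-1)/2) mod 197 = 1, so (-365/197) = 1.
(-365/197) = 1, so 197 splits.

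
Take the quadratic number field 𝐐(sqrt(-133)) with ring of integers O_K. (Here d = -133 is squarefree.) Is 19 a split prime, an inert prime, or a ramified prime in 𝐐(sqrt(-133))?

-133 mod 4 = 3, hence disc K = 4·(-133) = -532 and O_K = ℤ[√-133].
Ramification test: 19 | -532. The prime 19 ramifies in K.

ramifies in O_K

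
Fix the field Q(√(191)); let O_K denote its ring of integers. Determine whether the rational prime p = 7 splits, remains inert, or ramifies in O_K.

191 mod 4 = 3, hence disc K = 4·191 = 764 and O_K = ℤ[√191].
disc(K) = 764 is not divisible by 7; 7 is unramified.
Euler's criterion: 191^3 mod 7 = 1. Thus (191|7) = 1.
(191/7) = 1, so 7 splits.

p splits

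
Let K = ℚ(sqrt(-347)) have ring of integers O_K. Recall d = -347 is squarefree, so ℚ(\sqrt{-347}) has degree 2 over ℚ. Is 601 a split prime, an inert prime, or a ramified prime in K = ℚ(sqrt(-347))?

remains prime (inert)

Since -347 ≡ 1 mod 4, the ring of integers is ℤ[(1+√-347)/2] with discriminant -347.
disc(K) = -347 is not divisible by 601; 601 is unramified.
Compute (-347/601) via Euler: 254^((601-1)/2) mod 601 = 600, so (-347/601) = -1.
(-347/601) = -1, so 601 is inert.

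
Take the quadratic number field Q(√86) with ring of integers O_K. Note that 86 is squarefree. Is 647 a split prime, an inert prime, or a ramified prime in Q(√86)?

Since 86 ≢ 1 mod 4, the ring of integers is ℤ[√86] with discriminant 4·86 = 344.
647 ∤ 344, so 647 is unramified.
Compute (86/647) via Euler: 86^((647-1)/2) mod 647 = 1, so (86/647) = 1.
d is a quadratic residue mod p, hence 647 splits in O_K.

split — (647) = 𝔭₁𝔭₂ with 𝔭₁ ≠ 𝔭₂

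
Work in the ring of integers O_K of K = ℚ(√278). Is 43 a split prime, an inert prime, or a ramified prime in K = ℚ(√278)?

remains prime (inert)

Since 278 ≢ 1 mod 4, the ring of integers is ℤ[√278] with discriminant 4·278 = 1112.
Since gcd(43, 1112) = 1 the prime 43 does not ramify.
(278/43) = 20^21 mod 43 = 42, giving Legendre symbol -1.
Legendre symbol -1 ⇒ 43 is inert.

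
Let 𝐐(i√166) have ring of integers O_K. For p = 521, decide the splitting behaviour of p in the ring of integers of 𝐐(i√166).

d = -166 ≡ 2 (mod 4), so O_K = ℤ[√-166] and disc(K) = 4d = -664.
Since gcd(521, -664) = 1 the prime 521 does not ramify.
Legendre symbol by Euler's criterion: (-166/521) ≡ (-166)^260 ≡ 1 (mod 521), i.e. (-166/521) = 1.
(-166/521) = 1, so 521 splits.

split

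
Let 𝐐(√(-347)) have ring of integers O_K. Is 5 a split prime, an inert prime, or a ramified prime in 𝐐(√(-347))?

p is inert

d = -347 ≡ 1 (mod 4), so O_K = ℤ[(1+√-347)/2] and disc(K) = d = -347.
5 ∤ -347, so 5 is unramified.
Legendre symbol by Euler's criterion: (-347/5) ≡ (-347)^2 ≡ 4 (mod 5), i.e. (-347/5) = -1.
(-347/5) = -1, so 5 is inert.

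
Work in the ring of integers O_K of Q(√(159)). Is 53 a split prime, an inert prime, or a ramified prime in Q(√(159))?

Since 159 ≢ 1 mod 4, the ring of integers is ℤ[√159] with discriminant 4·159 = 636.
53 divides disc(K) = 636, so 53 ramifies.

ramified — (53) = 𝔭²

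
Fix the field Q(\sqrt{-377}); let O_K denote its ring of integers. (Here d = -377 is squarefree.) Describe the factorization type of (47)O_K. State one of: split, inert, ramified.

Since -377 ≢ 1 mod 4, the ring of integers is ℤ[√-377] with discriminant 4·(-377) = -1508.
47 ∤ -1508, so 47 is unramified.
Compute (-377/47) via Euler: 46^((47-1)/2) mod 47 = 46, so (-377/47) = -1.
(-377/47) = -1, so 47 is inert.

inert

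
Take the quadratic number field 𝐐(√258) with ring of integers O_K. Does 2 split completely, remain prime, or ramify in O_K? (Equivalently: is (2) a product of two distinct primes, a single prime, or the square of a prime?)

d = 258 ≡ 2 (mod 4), so O_K = ℤ[√258] and disc(K) = 4d = 1032.
Ramification test: 2 | 1032. The prime 2 ramifies in K.

ramified — (2) = 𝔭²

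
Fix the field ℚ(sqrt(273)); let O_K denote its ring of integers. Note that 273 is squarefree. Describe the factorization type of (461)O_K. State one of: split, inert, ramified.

Since 273 ≡ 1 mod 4, the ring of integers is ℤ[(1+√273)/2] with discriminant 273.
disc(K) = 273 is not divisible by 461; 461 is unramified.
(273/461) = 273^230 mod 461 = 460, giving Legendre symbol -1.
(273/461) = -1, so 461 is inert.

461 remains inert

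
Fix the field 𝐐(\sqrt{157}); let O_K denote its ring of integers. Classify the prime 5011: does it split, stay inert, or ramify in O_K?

split

d = 157 ≡ 1 (mod 4), so O_K = ℤ[(1+√157)/2] and disc(K) = d = 157.
disc(K) = 157 is not divisible by 5011; 5011 is unramified.
(157/5011) = 157^2505 mod 5011 = 1, giving Legendre symbol 1.
Legendre symbol 1 ⇒ 5011 is split.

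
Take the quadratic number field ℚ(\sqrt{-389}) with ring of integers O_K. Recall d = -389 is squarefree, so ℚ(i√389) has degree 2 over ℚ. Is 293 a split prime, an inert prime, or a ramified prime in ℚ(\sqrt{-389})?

d = -389 ≡ 3 (mod 4), so O_K = ℤ[√-389] and disc(K) = 4d = -1556.
disc(K) = -1556 is not divisible by 293; 293 is unramified.
(-389/293) = 197^146 mod 293 = 1, giving Legendre symbol 1.
(-389/293) = 1, so 293 splits.

split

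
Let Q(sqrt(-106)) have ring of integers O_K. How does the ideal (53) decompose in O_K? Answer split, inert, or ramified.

-106 mod 4 = 2, hence disc K = 4·(-106) = -424 and O_K = ℤ[√-106].
53 divides disc(K) = -424, so 53 ramifies.

ramified — (53) = 𝔭²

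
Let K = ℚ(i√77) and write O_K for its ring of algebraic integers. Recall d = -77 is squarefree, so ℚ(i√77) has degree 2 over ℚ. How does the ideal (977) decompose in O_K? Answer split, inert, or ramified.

Since -77 ≢ 1 mod 4, the ring of integers is ℤ[√-77] with discriminant 4·(-77) = -308.
Since gcd(977, -308) = 1 the prime 977 does not ramify.
Legendre symbol by Euler's criterion: (-77/977) ≡ (-77)^488 ≡ 1 (mod 977), i.e. (-77/977) = 1.
(-77/977) = 1, so 977 splits.

977 splits in O_K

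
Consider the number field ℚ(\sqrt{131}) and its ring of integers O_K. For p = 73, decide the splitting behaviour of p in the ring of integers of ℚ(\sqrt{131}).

d = 131 ≡ 3 (mod 4), so O_K = ℤ[√131] and disc(K) = 4d = 524.
73 ∤ 524, so 73 is unramified.
Compute (131/73) via Euler: 58^((73-1)/2) mod 73 = 72, so (131/73) = -1.
(131/73) = -1, so 73 is inert.

inert — (73) stays prime in O_K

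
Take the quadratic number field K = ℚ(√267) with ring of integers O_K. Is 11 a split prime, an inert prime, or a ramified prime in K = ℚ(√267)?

267 mod 4 = 3, hence disc K = 4·267 = 1068 and O_K = ℤ[√267].
11 ∤ 1068, so 11 is unramified.
Legendre symbol by Euler's criterion: (267/11) ≡ 267^5 ≡ 1 (mod 11), i.e. (267/11) = 1.
Legendre symbol 1 ⇒ 11 is split.

11 splits in O_K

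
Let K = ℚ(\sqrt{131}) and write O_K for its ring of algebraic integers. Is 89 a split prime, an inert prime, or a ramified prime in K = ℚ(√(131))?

split

131 mod 4 = 3, hence disc K = 4·131 = 524 and O_K = ℤ[√131].
89 ∤ 524, so 89 is unramified.
(131/89) = 42^44 mod 89 = 1, giving Legendre symbol 1.
Legendre symbol 1 ⇒ 89 is split.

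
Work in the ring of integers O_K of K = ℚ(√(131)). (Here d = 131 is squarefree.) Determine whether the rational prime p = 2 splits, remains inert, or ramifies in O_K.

2 is ramified

131 mod 4 = 3, hence disc K = 4·131 = 524 and O_K = ℤ[√131].
Ramification test: 2 | 524. The prime 2 ramifies in K.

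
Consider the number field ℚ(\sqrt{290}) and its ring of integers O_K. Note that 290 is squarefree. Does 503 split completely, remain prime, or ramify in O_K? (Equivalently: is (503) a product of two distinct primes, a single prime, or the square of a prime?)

d = 290 ≡ 2 (mod 4), so O_K = ℤ[√290] and disc(K) = 4d = 1160.
disc(K) = 1160 is not divisible by 503; 503 is unramified.
Legendre symbol by Euler's criterion: (290/503) ≡ 290^251 ≡ 1 (mod 503), i.e. (290/503) = 1.
(290/503) = 1, so 503 splits.

503 splits in O_K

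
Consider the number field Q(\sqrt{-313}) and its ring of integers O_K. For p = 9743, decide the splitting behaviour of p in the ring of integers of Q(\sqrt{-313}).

d = -313 ≡ 3 (mod 4), so O_K = ℤ[√-313] and disc(K) = 4d = -1252.
disc(K) = -1252 is not divisible by 9743; 9743 is unramified.
(-313/9743) = 9430^4871 mod 9743 = 1, giving Legendre symbol 1.
d is a quadratic residue mod p, hence 9743 splits in O_K.

9743 splits in O_K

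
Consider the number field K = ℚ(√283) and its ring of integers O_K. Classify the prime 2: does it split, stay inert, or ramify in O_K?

Since 283 ≢ 1 mod 4, the ring of integers is ℤ[√283] with discriminant 4·283 = 1132.
2 divides disc(K) = 1132, so 2 ramifies.

p ramifies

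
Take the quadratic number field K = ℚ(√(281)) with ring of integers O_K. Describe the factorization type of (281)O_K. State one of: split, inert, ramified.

Since 281 ≡ 1 mod 4, the ring of integers is ℤ[(1+√281)/2] with discriminant 281.
Ramification test: 281 | 281. The prime 281 ramifies in K.

ramified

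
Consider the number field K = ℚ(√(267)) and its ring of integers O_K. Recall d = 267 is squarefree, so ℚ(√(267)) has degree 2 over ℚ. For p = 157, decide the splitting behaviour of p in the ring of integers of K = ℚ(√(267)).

splits completely

d = 267 ≡ 3 (mod 4), so O_K = ℤ[√267] and disc(K) = 4d = 1068.
disc(K) = 1068 is not divisible by 157; 157 is unramified.
(267/157) = 110^78 mod 157 = 1, giving Legendre symbol 1.
Legendre symbol 1 ⇒ 157 is split.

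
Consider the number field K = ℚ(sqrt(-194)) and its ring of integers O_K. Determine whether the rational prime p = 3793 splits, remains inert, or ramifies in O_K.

inert

Since -194 ≢ 1 mod 4, the ring of integers is ℤ[√-194] with discriminant 4·(-194) = -776.
3793 ∤ -776, so 3793 is unramified.
Euler's criterion: (-194)^1896 mod 3793 = 3792. Thus (-194|3793) = -1.
d is a non-residue mod p, hence 3793 remains inert in O_K.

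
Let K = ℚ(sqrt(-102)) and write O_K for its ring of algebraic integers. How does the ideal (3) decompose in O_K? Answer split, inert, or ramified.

d = -102 ≡ 2 (mod 4), so O_K = ℤ[√-102] and disc(K) = 4d = -408.
Ramification test: 3 | -408. The prime 3 ramifies in K.

3 is ramified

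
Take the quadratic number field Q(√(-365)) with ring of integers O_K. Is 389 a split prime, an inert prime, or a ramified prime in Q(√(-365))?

d = -365 ≡ 3 (mod 4), so O_K = ℤ[√-365] and disc(K) = 4d = -1460.
disc(K) = -1460 is not divisible by 389; 389 is unramified.
(-365/389) = 24^194 mod 389 = 1, giving Legendre symbol 1.
(-365/389) = 1, so 389 splits.

split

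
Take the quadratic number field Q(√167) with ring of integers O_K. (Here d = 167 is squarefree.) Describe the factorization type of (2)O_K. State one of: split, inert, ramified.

2 is ramified

Since 167 ≢ 1 mod 4, the ring of integers is ℤ[√167] with discriminant 4·167 = 668.
disc(K) = 668 = 2·334, so p = 2 is ramified.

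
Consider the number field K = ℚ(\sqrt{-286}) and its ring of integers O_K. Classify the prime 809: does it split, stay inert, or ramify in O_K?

-286 mod 4 = 2, hence disc K = 4·(-286) = -1144 and O_K = ℤ[√-286].
disc(K) = -1144 is not divisible by 809; 809 is unramified.
Compute (-286/809) via Euler: 523^((809-1)/2) mod 809 = 808, so (-286/809) = -1.
d is a non-residue mod p, hence 809 remains inert in O_K.

inert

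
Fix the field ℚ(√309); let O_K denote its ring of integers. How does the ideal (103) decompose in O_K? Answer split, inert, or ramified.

309 mod 4 = 1, hence disc K = 309 and O_K = ℤ[(1+√309)/2].
103 divides disc(K) = 309, so 103 ramifies.

p ramifies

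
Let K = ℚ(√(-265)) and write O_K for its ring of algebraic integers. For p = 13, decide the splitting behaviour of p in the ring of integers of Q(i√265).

Since -265 ≢ 1 mod 4, the ring of integers is ℤ[√-265] with discriminant 4·(-265) = -1060.
13 ∤ -1060, so 13 is unramified.
(-265/13) = 8^6 mod 13 = 12, giving Legendre symbol -1.
Legendre symbol -1 ⇒ 13 is inert.

13 remains inert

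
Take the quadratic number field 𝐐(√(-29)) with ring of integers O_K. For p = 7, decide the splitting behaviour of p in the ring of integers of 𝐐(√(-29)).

inert — (7) stays prime in O_K

d = -29 ≡ 3 (mod 4), so O_K = ℤ[√-29] and disc(K) = 4d = -116.
disc(K) = -116 is not divisible by 7; 7 is unramified.
Legendre symbol by Euler's criterion: (-29/7) ≡ (-29)^3 ≡ 6 (mod 7), i.e. (-29/7) = -1.
(-29/7) = -1, so 7 is inert.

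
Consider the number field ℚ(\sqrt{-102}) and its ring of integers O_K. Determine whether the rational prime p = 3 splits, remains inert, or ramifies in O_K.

ramifies in O_K

-102 mod 4 = 2, hence disc K = 4·(-102) = -408 and O_K = ℤ[√-102].
Ramification test: 3 | -408. The prime 3 ramifies in K.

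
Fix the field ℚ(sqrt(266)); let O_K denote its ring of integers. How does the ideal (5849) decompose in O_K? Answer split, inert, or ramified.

266 mod 4 = 2, hence disc K = 4·266 = 1064 and O_K = ℤ[√266].
Since gcd(5849, 1064) = 1 the prime 5849 does not ramify.
Euler's criterion: 266^2924 mod 5849 = 1. Thus (266|5849) = 1.
(266/5849) = 1, so 5849 splits.

5849 splits in O_K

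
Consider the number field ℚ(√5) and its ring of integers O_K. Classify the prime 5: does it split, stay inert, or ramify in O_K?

p ramifies

5 mod 4 = 1, hence disc K = 5 and O_K = ℤ[(1+√5)/2].
Ramification test: 5 | 5. The prime 5 ramifies in K.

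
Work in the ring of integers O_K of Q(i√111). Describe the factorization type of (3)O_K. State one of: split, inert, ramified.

d = -111 ≡ 1 (mod 4), so O_K = ℤ[(1+√-111)/2] and disc(K) = d = -111.
3 divides disc(K) = -111, so 3 ramifies.

ramified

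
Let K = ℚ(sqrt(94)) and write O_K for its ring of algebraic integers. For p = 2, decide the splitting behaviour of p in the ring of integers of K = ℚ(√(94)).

d = 94 ≡ 2 (mod 4), so O_K = ℤ[√94] and disc(K) = 4d = 376.
Ramification test: 2 | 376. The prime 2 ramifies in K.

ramified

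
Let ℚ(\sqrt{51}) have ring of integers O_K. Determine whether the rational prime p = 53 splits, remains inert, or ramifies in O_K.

inert

d = 51 ≡ 3 (mod 4), so O_K = ℤ[√51] and disc(K) = 4d = 204.
Since gcd(53, 204) = 1 the prime 53 does not ramify.
Legendre symbol by Euler's criterion: (51/53) ≡ 51^26 ≡ 52 (mod 53), i.e. (51/53) = -1.
d is a non-residue mod p, hence 53 remains inert in O_K.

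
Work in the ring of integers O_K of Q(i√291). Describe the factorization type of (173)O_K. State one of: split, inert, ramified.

split

-291 mod 4 = 1, hence disc K = -291 and O_K = ℤ[(1+√-291)/2].
173 ∤ -291, so 173 is unramified.
Euler's criterion: (-291)^86 mod 173 = 1. Thus (-291|173) = 1.
Legendre symbol 1 ⇒ 173 is split.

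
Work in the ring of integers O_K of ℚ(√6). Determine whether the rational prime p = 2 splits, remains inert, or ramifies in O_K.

d = 6 ≡ 2 (mod 4), so O_K = ℤ[√6] and disc(K) = 4d = 24.
Ramification test: 2 | 24. The prime 2 ramifies in K.

ramified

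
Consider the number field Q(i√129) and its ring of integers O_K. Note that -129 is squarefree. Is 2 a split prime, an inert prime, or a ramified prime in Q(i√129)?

p ramifies

-129 mod 4 = 3, hence disc K = 4·(-129) = -516 and O_K = ℤ[√-129].
disc(K) = -516 = 2·(-258), so p = 2 is ramified.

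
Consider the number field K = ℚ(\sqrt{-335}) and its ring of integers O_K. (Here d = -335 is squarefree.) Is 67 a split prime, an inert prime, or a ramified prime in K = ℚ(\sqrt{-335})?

ramified

-335 mod 4 = 1, hence disc K = -335 and O_K = ℤ[(1+√-335)/2].
67 divides disc(K) = -335, so 67 ramifies.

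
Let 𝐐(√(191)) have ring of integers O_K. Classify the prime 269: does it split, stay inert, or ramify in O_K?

269 splits in O_K

191 mod 4 = 3, hence disc K = 4·191 = 764 and O_K = ℤ[√191].
disc(K) = 764 is not divisible by 269; 269 is unramified.
(191/269) = 191^134 mod 269 = 1, giving Legendre symbol 1.
Legendre symbol 1 ⇒ 269 is split.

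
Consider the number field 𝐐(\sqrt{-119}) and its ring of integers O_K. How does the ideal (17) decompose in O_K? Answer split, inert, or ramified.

-119 mod 4 = 1, hence disc K = -119 and O_K = ℤ[(1+√-119)/2].
disc(K) = -119 = 17·(-7), so p = 17 is ramified.

ramifies in O_K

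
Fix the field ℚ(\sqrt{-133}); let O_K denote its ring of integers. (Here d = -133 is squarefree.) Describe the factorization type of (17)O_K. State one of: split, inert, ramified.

inert — (17) stays prime in O_K

Since -133 ≢ 1 mod 4, the ring of integers is ℤ[√-133] with discriminant 4·(-133) = -532.
disc(K) = -532 is not divisible by 17; 17 is unramified.
(-133/17) = 3^8 mod 17 = 16, giving Legendre symbol -1.
(-133/17) = -1, so 17 is inert.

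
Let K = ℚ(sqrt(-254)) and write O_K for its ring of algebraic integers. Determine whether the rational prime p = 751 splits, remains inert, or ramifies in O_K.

p is inert

d = -254 ≡ 2 (mod 4), so O_K = ℤ[√-254] and disc(K) = 4d = -1016.
Since gcd(751, -1016) = 1 the prime 751 does not ramify.
Euler's criterion: (-254)^375 mod 751 = 750. Thus (-254|751) = -1.
(-254/751) = -1, so 751 is inert.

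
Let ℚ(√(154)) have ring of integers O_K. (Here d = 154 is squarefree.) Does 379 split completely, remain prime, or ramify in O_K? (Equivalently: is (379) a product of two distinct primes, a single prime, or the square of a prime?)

379 remains inert

154 mod 4 = 2, hence disc K = 4·154 = 616 and O_K = ℤ[√154].
disc(K) = 616 is not divisible by 379; 379 is unramified.
Euler's criterion: 154^189 mod 379 = 378. Thus (154|379) = -1.
Legendre symbol -1 ⇒ 379 is inert.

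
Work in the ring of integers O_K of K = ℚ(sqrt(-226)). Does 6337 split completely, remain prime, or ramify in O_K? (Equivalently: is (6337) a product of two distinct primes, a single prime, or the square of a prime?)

6337 splits in O_K

Since -226 ≢ 1 mod 4, the ring of integers is ℤ[√-226] with discriminant 4·(-226) = -904.
disc(K) = -904 is not divisible by 6337; 6337 is unramified.
Euler's criterion: (-226)^3168 mod 6337 = 1. Thus (-226|6337) = 1.
d is a quadratic residue mod p, hence 6337 splits in O_K.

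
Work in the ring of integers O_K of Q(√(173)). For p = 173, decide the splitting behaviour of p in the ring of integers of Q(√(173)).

173 is ramified

Since 173 ≡ 1 mod 4, the ring of integers is ℤ[(1+√173)/2] with discriminant 173.
disc(K) = 173 = 173·1, so p = 173 is ramified.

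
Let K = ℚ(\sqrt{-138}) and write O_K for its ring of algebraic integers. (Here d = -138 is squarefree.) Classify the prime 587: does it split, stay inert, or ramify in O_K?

p is inert

Since -138 ≢ 1 mod 4, the ring of integers is ℤ[√-138] with discriminant 4·(-138) = -552.
Since gcd(587, -552) = 1 the prime 587 does not ramify.
Legendre symbol by Euler's criterion: (-138/587) ≡ (-138)^293 ≡ 586 (mod 587), i.e. (-138/587) = -1.
d is a non-residue mod p, hence 587 remains inert in O_K.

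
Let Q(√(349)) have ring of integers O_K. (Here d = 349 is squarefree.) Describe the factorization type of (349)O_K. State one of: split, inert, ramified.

d = 349 ≡ 1 (mod 4), so O_K = ℤ[(1+√349)/2] and disc(K) = d = 349.
Ramification test: 349 | 349. The prime 349 ramifies in K.

349 is ramified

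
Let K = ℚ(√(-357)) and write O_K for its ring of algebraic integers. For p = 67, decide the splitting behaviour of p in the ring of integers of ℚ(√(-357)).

remains prime (inert)

Since -357 ≢ 1 mod 4, the ring of integers is ℤ[√-357] with discriminant 4·(-357) = -1428.
67 ∤ -1428, so 67 is unramified.
Compute (-357/67) via Euler: 45^((67-1)/2) mod 67 = 66, so (-357/67) = -1.
d is a non-residue mod p, hence 67 remains inert in O_K.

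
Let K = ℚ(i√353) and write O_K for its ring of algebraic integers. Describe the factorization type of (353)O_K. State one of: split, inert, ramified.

-353 mod 4 = 3, hence disc K = 4·(-353) = -1412 and O_K = ℤ[√-353].
353 divides disc(K) = -1412, so 353 ramifies.

p ramifies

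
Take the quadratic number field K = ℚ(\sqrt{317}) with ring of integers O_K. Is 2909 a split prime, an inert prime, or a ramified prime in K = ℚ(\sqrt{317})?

remains prime (inert)

d = 317 ≡ 1 (mod 4), so O_K = ℤ[(1+√317)/2] and disc(K) = d = 317.
Since gcd(2909, 317) = 1 the prime 2909 does not ramify.
Legendre symbol by Euler's criterion: (317/2909) ≡ 317^1454 ≡ 2908 (mod 2909), i.e. (317/2909) = -1.
Legendre symbol -1 ⇒ 2909 is inert.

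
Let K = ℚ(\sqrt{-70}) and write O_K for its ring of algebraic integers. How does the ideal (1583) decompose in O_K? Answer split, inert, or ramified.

-70 mod 4 = 2, hence disc K = 4·(-70) = -280 and O_K = ℤ[√-70].
Since gcd(1583, -280) = 1 the prime 1583 does not ramify.
(-70/1583) = 1513^791 mod 1583 = 1582, giving Legendre symbol -1.
d is a non-residue mod p, hence 1583 remains inert in O_K.

inert — (1583) stays prime in O_K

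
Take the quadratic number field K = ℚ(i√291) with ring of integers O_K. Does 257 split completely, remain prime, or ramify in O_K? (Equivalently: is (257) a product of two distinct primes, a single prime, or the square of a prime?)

split

Since -291 ≡ 1 mod 4, the ring of integers is ℤ[(1+√-291)/2] with discriminant -291.
257 ∤ -291, so 257 is unramified.
(-291/257) = 223^128 mod 257 = 1, giving Legendre symbol 1.
Legendre symbol 1 ⇒ 257 is split.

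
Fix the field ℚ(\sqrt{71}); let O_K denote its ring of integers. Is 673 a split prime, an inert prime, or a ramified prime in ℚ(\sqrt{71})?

673 remains inert

Since 71 ≢ 1 mod 4, the ring of integers is ℤ[√71] with discriminant 4·71 = 284.
Since gcd(673, 284) = 1 the prime 673 does not ramify.
Legendre symbol by Euler's criterion: (71/673) ≡ 71^336 ≡ 672 (mod 673), i.e. (71/673) = -1.
(71/673) = -1, so 673 is inert.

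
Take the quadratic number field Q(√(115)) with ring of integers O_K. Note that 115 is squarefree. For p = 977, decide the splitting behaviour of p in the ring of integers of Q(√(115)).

d = 115 ≡ 3 (mod 4), so O_K = ℤ[√115] and disc(K) = 4d = 460.
Since gcd(977, 460) = 1 the prime 977 does not ramify.
Legendre symbol by Euler's criterion: (115/977) ≡ 115^488 ≡ 1 (mod 977), i.e. (115/977) = 1.
d is a quadratic residue mod p, hence 977 splits in O_K.

p splits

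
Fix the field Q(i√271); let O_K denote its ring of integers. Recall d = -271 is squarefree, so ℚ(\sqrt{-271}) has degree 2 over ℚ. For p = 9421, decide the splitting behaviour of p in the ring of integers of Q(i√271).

Since -271 ≡ 1 mod 4, the ring of integers is ℤ[(1+√-271)/2] with discriminant -271.
Since gcd(9421, -271) = 1 the prime 9421 does not ramify.
(-271/9421) = 9150^4710 mod 9421 = 9420, giving Legendre symbol -1.
Legendre symbol -1 ⇒ 9421 is inert.

p is inert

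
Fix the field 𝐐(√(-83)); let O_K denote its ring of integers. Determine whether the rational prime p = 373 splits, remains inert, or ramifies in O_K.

Since -83 ≡ 1 mod 4, the ring of integers is ℤ[(1+√-83)/2] with discriminant -83.
373 ∤ -83, so 373 is unramified.
Euler's criterion: (-83)^186 mod 373 = 1. Thus (-83|373) = 1.
Legendre symbol 1 ⇒ 373 is split.

split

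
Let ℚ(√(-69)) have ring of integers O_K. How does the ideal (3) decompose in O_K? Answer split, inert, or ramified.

ramified

d = -69 ≡ 3 (mod 4), so O_K = ℤ[√-69] and disc(K) = 4d = -276.
disc(K) = -276 = 3·(-92), so p = 3 is ramified.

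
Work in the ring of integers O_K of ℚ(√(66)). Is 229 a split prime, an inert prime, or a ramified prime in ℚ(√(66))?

d = 66 ≡ 2 (mod 4), so O_K = ℤ[√66] and disc(K) = 4d = 264.
Since gcd(229, 264) = 1 the prime 229 does not ramify.
(66/229) = 66^114 mod 229 = 228, giving Legendre symbol -1.
d is a non-residue mod p, hence 229 remains inert in O_K.

inert — (229) stays prime in O_K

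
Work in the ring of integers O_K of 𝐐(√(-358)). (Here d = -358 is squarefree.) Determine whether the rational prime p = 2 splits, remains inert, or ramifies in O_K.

2 is ramified

-358 mod 4 = 2, hence disc K = 4·(-358) = -1432 and O_K = ℤ[√-358].
2 divides disc(K) = -1432, so 2 ramifies.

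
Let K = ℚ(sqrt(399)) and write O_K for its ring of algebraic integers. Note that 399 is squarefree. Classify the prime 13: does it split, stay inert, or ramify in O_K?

split — (13) = 𝔭₁𝔭₂ with 𝔭₁ ≠ 𝔭₂

d = 399 ≡ 3 (mod 4), so O_K = ℤ[√399] and disc(K) = 4d = 1596.
13 ∤ 1596, so 13 is unramified.
Legendre symbol by Euler's criterion: (399/13) ≡ 399^6 ≡ 1 (mod 13), i.e. (399/13) = 1.
Legendre symbol 1 ⇒ 13 is split.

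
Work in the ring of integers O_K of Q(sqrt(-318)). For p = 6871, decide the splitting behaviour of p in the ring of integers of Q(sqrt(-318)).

d = -318 ≡ 2 (mod 4), so O_K = ℤ[√-318] and disc(K) = 4d = -1272.
6871 ∤ -1272, so 6871 is unramified.
Compute (-318/6871) via Euler: 6553^((6871-1)/2) mod 6871 = 6870, so (-318/6871) = -1.
(-318/6871) = -1, so 6871 is inert.

inert — (6871) stays prime in O_K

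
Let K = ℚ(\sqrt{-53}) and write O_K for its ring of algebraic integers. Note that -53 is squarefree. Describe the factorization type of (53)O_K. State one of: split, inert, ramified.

ramified

-53 mod 4 = 3, hence disc K = 4·(-53) = -212 and O_K = ℤ[√-53].
53 divides disc(K) = -212, so 53 ramifies.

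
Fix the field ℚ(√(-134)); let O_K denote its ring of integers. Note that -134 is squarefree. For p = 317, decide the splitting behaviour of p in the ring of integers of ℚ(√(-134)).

-134 mod 4 = 2, hence disc K = 4·(-134) = -536 and O_K = ℤ[√-134].
disc(K) = -536 is not divisible by 317; 317 is unramified.
(-134/317) = 183^158 mod 317 = 316, giving Legendre symbol -1.
Legendre symbol -1 ⇒ 317 is inert.

inert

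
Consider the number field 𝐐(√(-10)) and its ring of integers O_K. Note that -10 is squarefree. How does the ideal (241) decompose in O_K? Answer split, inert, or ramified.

Since -10 ≢ 1 mod 4, the ring of integers is ℤ[√-10] with discriminant 4·(-10) = -40.
241 ∤ -40, so 241 is unramified.
(-10/241) = 231^120 mod 241 = 1, giving Legendre symbol 1.
(-10/241) = 1, so 241 splits.

splits completely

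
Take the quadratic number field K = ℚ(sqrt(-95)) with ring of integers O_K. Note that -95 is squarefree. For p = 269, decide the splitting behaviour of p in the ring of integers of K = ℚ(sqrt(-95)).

269 remains inert

Since -95 ≡ 1 mod 4, the ring of integers is ℤ[(1+√-95)/2] with discriminant -95.
269 ∤ -95, so 269 is unramified.
(-95/269) = 174^134 mod 269 = 268, giving Legendre symbol -1.
d is a non-residue mod p, hence 269 remains inert in O_K.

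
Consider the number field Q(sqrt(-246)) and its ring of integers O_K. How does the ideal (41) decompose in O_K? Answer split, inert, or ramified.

Since -246 ≢ 1 mod 4, the ring of integers is ℤ[√-246] with discriminant 4·(-246) = -984.
disc(K) = -984 = 41·(-24), so p = 41 is ramified.

ramifies in O_K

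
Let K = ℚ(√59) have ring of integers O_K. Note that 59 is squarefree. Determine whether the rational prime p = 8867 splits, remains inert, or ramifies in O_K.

Since 59 ≢ 1 mod 4, the ring of integers is ℤ[√59] with discriminant 4·59 = 236.
8867 ∤ 236, so 8867 is unramified.
Compute (59/8867) via Euler: 59^((8867-1)/2) mod 8867 = 8866, so (59/8867) = -1.
d is a non-residue mod p, hence 8867 remains inert in O_K.

remains prime (inert)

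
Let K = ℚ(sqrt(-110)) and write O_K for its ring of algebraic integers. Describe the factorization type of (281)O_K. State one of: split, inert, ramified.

281 remains inert

Since -110 ≢ 1 mod 4, the ring of integers is ℤ[√-110] with discriminant 4·(-110) = -440.
Since gcd(281, -440) = 1 the prime 281 does not ramify.
(-110/281) = 171^140 mod 281 = 280, giving Legendre symbol -1.
(-110/281) = -1, so 281 is inert.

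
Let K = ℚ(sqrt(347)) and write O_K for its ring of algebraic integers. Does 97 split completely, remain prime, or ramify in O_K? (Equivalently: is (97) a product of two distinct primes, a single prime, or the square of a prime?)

remains prime (inert)

347 mod 4 = 3, hence disc K = 4·347 = 1388 and O_K = ℤ[√347].
97 ∤ 1388, so 97 is unramified.
Euler's criterion: 347^48 mod 97 = 96. Thus (347|97) = -1.
Legendre symbol -1 ⇒ 97 is inert.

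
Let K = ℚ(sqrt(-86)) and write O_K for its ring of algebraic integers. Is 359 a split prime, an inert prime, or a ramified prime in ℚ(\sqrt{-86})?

Since -86 ≢ 1 mod 4, the ring of integers is ℤ[√-86] with discriminant 4·(-86) = -344.
359 ∤ -344, so 359 is unramified.
Legendre symbol by Euler's criterion: (-86/359) ≡ (-86)^179 ≡ 1 (mod 359), i.e. (-86/359) = 1.
(-86/359) = 1, so 359 splits.

p splits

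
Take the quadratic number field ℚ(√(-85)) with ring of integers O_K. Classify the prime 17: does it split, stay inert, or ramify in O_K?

d = -85 ≡ 3 (mod 4), so O_K = ℤ[√-85] and disc(K) = 4d = -340.
Ramification test: 17 | -340. The prime 17 ramifies in K.

p ramifies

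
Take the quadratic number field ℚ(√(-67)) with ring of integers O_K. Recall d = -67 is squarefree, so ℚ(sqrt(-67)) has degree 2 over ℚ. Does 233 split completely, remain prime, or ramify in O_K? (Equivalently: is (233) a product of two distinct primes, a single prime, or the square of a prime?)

Since -67 ≡ 1 mod 4, the ring of integers is ℤ[(1+√-67)/2] with discriminant -67.
disc(K) = -67 is not divisible by 233; 233 is unramified.
Legendre symbol by Euler's criterion: (-67/233) ≡ (-67)^116 ≡ 232 (mod 233), i.e. (-67/233) = -1.
Legendre symbol -1 ⇒ 233 is inert.

233 remains inert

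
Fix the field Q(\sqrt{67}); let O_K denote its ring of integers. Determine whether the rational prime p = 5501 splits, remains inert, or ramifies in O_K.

p is inert

Since 67 ≢ 1 mod 4, the ring of integers is ℤ[√67] with discriminant 4·67 = 268.
5501 ∤ 268, so 5501 is unramified.
Compute (67/5501) via Euler: 67^((5501-1)/2) mod 5501 = 5500, so (67/5501) = -1.
(67/5501) = -1, so 5501 is inert.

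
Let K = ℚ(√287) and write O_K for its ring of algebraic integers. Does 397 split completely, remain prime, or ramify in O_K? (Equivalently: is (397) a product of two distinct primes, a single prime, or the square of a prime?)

split — (397) = 𝔭₁𝔭₂ with 𝔭₁ ≠ 𝔭₂

287 mod 4 = 3, hence disc K = 4·287 = 1148 and O_K = ℤ[√287].
397 ∤ 1148, so 397 is unramified.
(287/397) = 287^198 mod 397 = 1, giving Legendre symbol 1.
d is a quadratic residue mod p, hence 397 splits in O_K.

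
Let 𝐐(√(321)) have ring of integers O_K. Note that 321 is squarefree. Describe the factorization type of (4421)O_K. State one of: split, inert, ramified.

Since 321 ≡ 1 mod 4, the ring of integers is ℤ[(1+√321)/2] with discriminant 321.
Since gcd(4421, 321) = 1 the prime 4421 does not ramify.
Legendre symbol by Euler's criterion: (321/4421) ≡ 321^2210 ≡ 4420 (mod 4421), i.e. (321/4421) = -1.
(321/4421) = -1, so 4421 is inert.

4421 remains inert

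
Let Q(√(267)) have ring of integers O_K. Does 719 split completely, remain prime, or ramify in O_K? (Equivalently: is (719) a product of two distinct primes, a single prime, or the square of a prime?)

remains prime (inert)

d = 267 ≡ 3 (mod 4), so O_K = ℤ[√267] and disc(K) = 4d = 1068.
disc(K) = 1068 is not divisible by 719; 719 is unramified.
Compute (267/719) via Euler: 267^((719-1)/2) mod 719 = 718, so (267/719) = -1.
(267/719) = -1, so 719 is inert.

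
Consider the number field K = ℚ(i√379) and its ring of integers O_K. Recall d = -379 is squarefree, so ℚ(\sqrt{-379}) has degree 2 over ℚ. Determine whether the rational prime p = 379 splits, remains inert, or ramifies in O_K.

d = -379 ≡ 1 (mod 4), so O_K = ℤ[(1+√-379)/2] and disc(K) = d = -379.
Ramification test: 379 | -379. The prime 379 ramifies in K.

ramifies in O_K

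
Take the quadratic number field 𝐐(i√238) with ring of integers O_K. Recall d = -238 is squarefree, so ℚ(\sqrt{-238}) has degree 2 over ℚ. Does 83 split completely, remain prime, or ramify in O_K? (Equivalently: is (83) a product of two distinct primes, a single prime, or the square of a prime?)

Since -238 ≢ 1 mod 4, the ring of integers is ℤ[√-238] with discriminant 4·(-238) = -952.
83 ∤ -952, so 83 is unramified.
Legendre symbol by Euler's criterion: (-238/83) ≡ (-238)^41 ≡ 1 (mod 83), i.e. (-238/83) = 1.
Legendre symbol 1 ⇒ 83 is split.

splits completely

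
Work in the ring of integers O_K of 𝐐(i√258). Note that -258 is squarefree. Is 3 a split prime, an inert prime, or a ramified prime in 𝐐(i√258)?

-258 mod 4 = 2, hence disc K = 4·(-258) = -1032 and O_K = ℤ[√-258].
3 divides disc(K) = -1032, so 3 ramifies.

ramified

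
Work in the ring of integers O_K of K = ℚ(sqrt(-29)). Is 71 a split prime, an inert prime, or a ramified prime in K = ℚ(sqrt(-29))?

-29 mod 4 = 3, hence disc K = 4·(-29) = -116 and O_K = ℤ[√-29].
Since gcd(71, -116) = 1 the prime 71 does not ramify.
Compute (-29/71) via Euler: 42^((71-1)/2) mod 71 = 70, so (-29/71) = -1.
Legendre symbol -1 ⇒ 71 is inert.

inert — (71) stays prime in O_K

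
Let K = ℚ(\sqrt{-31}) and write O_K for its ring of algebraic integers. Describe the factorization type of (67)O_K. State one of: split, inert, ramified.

Since -31 ≡ 1 mod 4, the ring of integers is ℤ[(1+√-31)/2] with discriminant -31.
Since gcd(67, -31) = 1 the prime 67 does not ramify.
Compute (-31/67) via Euler: 36^((67-1)/2) mod 67 = 1, so (-31/67) = 1.
d is a quadratic residue mod p, hence 67 splits in O_K.

splits completely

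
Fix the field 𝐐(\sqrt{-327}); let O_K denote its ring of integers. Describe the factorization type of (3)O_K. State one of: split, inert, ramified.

-327 mod 4 = 1, hence disc K = -327 and O_K = ℤ[(1+√-327)/2].
Ramification test: 3 | -327. The prime 3 ramifies in K.

ramified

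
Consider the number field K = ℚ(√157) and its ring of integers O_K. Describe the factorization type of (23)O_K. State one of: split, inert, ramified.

remains prime (inert)

Since 157 ≡ 1 mod 4, the ring of integers is ℤ[(1+√157)/2] with discriminant 157.
Since gcd(23, 157) = 1 the prime 23 does not ramify.
Legendre symbol by Euler's criterion: (157/23) ≡ 157^11 ≡ 22 (mod 23), i.e. (157/23) = -1.
d is a non-residue mod p, hence 23 remains inert in O_K.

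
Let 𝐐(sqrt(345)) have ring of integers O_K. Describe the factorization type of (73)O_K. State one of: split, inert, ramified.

inert

345 mod 4 = 1, hence disc K = 345 and O_K = ℤ[(1+√345)/2].
73 ∤ 345, so 73 is unramified.
Compute (345/73) via Euler: 53^((73-1)/2) mod 73 = 72, so (345/73) = -1.
Legendre symbol -1 ⇒ 73 is inert.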